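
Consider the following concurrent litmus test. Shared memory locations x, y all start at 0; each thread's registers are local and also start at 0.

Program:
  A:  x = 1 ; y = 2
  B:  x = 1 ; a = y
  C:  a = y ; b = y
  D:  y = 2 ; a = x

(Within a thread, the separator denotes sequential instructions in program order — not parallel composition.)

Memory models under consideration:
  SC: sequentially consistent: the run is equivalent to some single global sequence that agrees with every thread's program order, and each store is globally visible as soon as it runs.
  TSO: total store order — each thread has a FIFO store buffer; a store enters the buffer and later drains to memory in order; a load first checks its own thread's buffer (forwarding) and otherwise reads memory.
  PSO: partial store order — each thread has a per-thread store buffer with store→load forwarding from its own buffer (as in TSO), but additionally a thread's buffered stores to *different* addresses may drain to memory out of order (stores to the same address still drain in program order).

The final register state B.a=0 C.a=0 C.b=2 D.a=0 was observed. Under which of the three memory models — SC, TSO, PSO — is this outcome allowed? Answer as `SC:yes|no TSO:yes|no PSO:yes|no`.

outcome vector order: (B.a,C.a,C.b,D.a)
SC (9): 0/0/0/1, 0/0/2/1, 0/2/2/1, 2/0/0/0, 2/0/0/1, 2/0/2/0, 2/0/2/1, 2/2/2/0, 2/2/2/1
TSO (12): 0/0/0/0, 0/0/0/1, 0/0/2/0, 0/0/2/1, 0/2/2/0, 0/2/2/1, 2/0/0/0, 2/0/0/1, 2/0/2/0, 2/0/2/1, 2/2/2/0, 2/2/2/1
PSO (12): 0/0/0/0, 0/0/0/1, 0/0/2/0, 0/0/2/1, 0/2/2/0, 0/2/2/1, 2/0/0/0, 2/0/0/1, 2/0/2/0, 2/0/2/1, 2/2/2/0, 2/2/2/1
target 0/0/2/0 ∈ {TSO,PSO}

SC:no TSO:yes PSO:yes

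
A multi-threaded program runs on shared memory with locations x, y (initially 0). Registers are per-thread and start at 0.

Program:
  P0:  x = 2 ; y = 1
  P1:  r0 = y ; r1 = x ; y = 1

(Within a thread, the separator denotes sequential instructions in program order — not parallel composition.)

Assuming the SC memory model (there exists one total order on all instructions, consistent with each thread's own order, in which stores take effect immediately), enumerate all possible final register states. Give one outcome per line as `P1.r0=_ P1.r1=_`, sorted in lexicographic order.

outcome vector order: (P1.r0,P1.r1)
|SC outcomes| = 3

P1.r0=0 P1.r1=0
P1.r0=0 P1.r1=2
P1.r0=1 P1.r1=2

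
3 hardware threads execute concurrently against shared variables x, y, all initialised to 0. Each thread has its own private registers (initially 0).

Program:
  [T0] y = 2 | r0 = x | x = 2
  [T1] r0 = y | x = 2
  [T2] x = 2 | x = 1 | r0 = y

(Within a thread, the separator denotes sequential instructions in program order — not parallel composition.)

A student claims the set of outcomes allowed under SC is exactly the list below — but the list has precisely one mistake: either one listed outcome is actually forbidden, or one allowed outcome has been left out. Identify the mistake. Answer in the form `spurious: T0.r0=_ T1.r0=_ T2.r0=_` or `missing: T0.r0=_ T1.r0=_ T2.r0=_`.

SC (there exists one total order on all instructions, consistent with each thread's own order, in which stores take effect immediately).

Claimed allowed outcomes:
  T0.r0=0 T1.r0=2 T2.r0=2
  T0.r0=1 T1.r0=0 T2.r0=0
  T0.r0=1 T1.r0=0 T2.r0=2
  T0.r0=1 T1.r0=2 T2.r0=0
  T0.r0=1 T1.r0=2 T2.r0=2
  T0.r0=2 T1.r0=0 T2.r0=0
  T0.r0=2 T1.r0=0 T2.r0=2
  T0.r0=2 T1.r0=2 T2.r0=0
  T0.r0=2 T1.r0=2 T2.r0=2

missing: T0.r0=0 T1.r0=0 T2.r0=2

outcome vector order: (T0.r0,T1.r0,T2.r0)
SC: 10 outcomes — {(0,0,2); (0,2,2); (1,0,0); (1,0,2); (1,2,0); (1,2,2); (2,0,0); (2,0,2); (2,2,0); (2,2,2)}
SC∖claimed = {(0,0,2)}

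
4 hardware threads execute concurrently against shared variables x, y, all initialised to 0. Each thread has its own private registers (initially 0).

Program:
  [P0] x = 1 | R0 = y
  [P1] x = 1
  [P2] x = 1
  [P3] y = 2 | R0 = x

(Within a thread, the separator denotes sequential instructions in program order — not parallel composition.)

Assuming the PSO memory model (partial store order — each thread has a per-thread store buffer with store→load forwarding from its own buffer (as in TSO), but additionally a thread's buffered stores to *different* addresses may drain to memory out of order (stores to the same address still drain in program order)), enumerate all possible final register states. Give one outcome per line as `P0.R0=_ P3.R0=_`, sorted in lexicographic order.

outcome vector order: (P0.R0,P3.R0)
|PSO outcomes| = 4

P0.R0=0 P3.R0=0
P0.R0=0 P3.R0=1
P0.R0=2 P3.R0=0
P0.R0=2 P3.R0=1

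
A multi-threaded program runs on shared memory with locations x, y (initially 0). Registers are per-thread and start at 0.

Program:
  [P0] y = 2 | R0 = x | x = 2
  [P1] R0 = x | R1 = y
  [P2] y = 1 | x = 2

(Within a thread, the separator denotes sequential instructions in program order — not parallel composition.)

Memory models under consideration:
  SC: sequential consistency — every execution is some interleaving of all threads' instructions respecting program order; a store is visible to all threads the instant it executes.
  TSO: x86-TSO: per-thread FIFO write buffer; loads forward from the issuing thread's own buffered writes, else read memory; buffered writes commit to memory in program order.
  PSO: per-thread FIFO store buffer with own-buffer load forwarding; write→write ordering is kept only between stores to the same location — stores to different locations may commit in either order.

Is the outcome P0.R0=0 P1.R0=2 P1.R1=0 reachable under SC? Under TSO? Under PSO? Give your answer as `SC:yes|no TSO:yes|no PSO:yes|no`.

outcome vector order: (P0.R0,P1.R0,P1.R1)
[SC] allowed = {<0 0 0>, <0 0 1>, <0 0 2>, <0 2 1>, <0 2 2>, <2 0 0>, <2 0 1>, <2 0 2>, <2 2 1>, <2 2 2>}
[TSO] allowed = {<0 0 0>, <0 0 1>, <0 0 2>, <0 2 1>, <0 2 2>, <2 0 0>, <2 0 1>, <2 0 2>, <2 2 1>, <2 2 2>}
[PSO] allowed = {<0 0 0>, <0 0 1>, <0 0 2>, <0 2 0>, <0 2 1>, <0 2 2>, <2 0 0>, <2 0 1>, <2 0 2>, <2 2 0>, <2 2 1>, <2 2 2>}
target <0 2 0> ∈ {PSO}

SC:no TSO:no PSO:yes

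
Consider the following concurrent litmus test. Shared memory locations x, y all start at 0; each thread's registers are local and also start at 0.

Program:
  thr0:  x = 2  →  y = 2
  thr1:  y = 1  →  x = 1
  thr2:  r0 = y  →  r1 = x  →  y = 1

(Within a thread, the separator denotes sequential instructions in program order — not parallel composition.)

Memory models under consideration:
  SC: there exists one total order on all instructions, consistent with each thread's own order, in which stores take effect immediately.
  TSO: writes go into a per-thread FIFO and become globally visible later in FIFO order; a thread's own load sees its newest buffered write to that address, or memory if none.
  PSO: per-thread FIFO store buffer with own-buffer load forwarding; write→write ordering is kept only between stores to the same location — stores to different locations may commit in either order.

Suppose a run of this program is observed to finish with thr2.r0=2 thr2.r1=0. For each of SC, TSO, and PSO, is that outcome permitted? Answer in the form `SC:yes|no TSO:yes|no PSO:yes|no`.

SC:no TSO:no PSO:yes

outcome vector order: (thr2.r0,thr2.r1)
SC: 8 outcomes — {00; 01; 02; 10; 11; 12; 21; 22}
TSO: 8 outcomes — {00; 01; 02; 10; 11; 12; 21; 22}
PSO: 9 outcomes — {00; 01; 02; 10; 11; 12; 20; 21; 22}
target 20 ∈ {PSO}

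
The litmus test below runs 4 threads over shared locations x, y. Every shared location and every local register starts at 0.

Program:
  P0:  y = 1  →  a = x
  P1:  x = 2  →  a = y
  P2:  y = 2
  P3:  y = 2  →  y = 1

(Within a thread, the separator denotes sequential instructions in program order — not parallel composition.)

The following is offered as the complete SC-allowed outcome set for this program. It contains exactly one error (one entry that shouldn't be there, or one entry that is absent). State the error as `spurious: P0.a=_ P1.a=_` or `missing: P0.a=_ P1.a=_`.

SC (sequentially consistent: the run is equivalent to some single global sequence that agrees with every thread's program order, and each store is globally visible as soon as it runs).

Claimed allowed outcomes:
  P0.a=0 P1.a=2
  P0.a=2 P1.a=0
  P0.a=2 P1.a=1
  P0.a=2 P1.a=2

missing: P0.a=0 P1.a=1

outcome vector order: (P0.a,P1.a)
SC: 5 outcomes — {<0 1>; <0 2>; <2 0>; <2 1>; <2 2>}
SC∖claimed = {<0 1>}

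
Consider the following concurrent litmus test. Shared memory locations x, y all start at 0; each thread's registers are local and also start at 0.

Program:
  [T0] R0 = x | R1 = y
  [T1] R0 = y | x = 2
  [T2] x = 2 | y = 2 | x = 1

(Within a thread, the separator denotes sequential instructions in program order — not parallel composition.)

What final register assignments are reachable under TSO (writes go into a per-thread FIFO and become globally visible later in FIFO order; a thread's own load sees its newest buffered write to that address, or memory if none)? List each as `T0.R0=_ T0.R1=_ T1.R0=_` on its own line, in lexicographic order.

T0.R0=0 T0.R1=0 T1.R0=0
T0.R0=0 T0.R1=0 T1.R0=2
T0.R0=0 T0.R1=2 T1.R0=0
T0.R0=0 T0.R1=2 T1.R0=2
T0.R0=1 T0.R1=2 T1.R0=0
T0.R0=1 T0.R1=2 T1.R0=2
T0.R0=2 T0.R1=0 T1.R0=0
T0.R0=2 T0.R1=0 T1.R0=2
T0.R0=2 T0.R1=2 T1.R0=0
T0.R0=2 T0.R1=2 T1.R0=2

outcome vector order: (T0.R0,T0.R1,T1.R0)
|TSO outcomes| = 10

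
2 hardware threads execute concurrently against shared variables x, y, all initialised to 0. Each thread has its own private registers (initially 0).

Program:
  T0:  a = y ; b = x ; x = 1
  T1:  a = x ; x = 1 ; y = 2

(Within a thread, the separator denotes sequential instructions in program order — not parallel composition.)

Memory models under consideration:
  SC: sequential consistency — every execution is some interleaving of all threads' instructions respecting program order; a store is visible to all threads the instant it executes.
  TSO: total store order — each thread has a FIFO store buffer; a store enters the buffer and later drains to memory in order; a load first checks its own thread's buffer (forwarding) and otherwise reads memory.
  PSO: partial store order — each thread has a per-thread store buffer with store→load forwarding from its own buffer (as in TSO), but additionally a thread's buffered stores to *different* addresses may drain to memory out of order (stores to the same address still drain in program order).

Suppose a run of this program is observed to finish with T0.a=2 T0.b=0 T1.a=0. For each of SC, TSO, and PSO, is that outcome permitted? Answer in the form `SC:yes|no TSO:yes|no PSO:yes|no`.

outcome vector order: (T0.a,T0.b,T1.a)
SC (4): 0/0/0; 0/0/1; 0/1/0; 2/1/0
TSO (4): 0/0/0; 0/0/1; 0/1/0; 2/1/0
PSO (5): 0/0/0; 0/0/1; 0/1/0; 2/0/0; 2/1/0
target 2/0/0 ∈ {PSO}

SC:no TSO:no PSO:yes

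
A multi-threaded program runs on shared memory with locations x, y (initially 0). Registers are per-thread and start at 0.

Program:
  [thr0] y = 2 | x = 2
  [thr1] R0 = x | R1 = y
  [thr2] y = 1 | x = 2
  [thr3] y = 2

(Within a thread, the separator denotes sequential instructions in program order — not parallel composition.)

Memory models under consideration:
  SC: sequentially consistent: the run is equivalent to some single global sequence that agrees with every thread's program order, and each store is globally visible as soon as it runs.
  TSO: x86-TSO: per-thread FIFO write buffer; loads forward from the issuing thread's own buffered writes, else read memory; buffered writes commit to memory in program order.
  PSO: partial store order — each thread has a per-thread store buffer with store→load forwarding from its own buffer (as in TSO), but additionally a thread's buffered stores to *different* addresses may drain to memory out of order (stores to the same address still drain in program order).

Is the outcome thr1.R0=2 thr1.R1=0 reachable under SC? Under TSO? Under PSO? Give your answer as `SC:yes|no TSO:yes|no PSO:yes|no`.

SC:no TSO:no PSO:yes

outcome vector order: (thr1.R0,thr1.R1)
SC (5): <0 0>, <0 1>, <0 2>, <2 1>, <2 2>
TSO (5): <0 0>, <0 1>, <0 2>, <2 1>, <2 2>
PSO (6): <0 0>, <0 1>, <0 2>, <2 0>, <2 1>, <2 2>
target <2 0> ∈ {PSO}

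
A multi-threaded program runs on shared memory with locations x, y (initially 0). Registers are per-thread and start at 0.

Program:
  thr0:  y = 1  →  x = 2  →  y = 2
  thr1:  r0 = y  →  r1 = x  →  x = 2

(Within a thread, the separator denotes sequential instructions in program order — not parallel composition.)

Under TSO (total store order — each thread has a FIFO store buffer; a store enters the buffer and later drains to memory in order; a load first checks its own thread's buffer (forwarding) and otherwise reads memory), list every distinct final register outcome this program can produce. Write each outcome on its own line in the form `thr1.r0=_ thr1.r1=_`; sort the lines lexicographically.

outcome vector order: (thr1.r0,thr1.r1)
|TSO outcomes| = 5

thr1.r0=0 thr1.r1=0
thr1.r0=0 thr1.r1=2
thr1.r0=1 thr1.r1=0
thr1.r0=1 thr1.r1=2
thr1.r0=2 thr1.r1=2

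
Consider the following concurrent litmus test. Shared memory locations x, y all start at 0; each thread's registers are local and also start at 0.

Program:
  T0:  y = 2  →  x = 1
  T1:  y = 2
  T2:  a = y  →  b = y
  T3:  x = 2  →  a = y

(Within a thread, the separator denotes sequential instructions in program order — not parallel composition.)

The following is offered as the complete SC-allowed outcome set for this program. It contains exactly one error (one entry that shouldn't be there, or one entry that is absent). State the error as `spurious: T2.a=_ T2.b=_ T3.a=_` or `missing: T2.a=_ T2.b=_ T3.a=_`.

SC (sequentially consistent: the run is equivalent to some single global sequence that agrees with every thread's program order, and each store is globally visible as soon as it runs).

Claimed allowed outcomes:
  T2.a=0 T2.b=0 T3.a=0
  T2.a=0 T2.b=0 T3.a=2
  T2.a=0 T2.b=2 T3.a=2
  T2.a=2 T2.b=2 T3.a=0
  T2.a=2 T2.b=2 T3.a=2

outcome vector order: (T2.a,T2.b,T3.a)
SC (6): 0/0/0 0/0/2 0/2/0 0/2/2 2/2/0 2/2/2
SC∖claimed = {0/2/0}

missing: T2.a=0 T2.b=2 T3.a=0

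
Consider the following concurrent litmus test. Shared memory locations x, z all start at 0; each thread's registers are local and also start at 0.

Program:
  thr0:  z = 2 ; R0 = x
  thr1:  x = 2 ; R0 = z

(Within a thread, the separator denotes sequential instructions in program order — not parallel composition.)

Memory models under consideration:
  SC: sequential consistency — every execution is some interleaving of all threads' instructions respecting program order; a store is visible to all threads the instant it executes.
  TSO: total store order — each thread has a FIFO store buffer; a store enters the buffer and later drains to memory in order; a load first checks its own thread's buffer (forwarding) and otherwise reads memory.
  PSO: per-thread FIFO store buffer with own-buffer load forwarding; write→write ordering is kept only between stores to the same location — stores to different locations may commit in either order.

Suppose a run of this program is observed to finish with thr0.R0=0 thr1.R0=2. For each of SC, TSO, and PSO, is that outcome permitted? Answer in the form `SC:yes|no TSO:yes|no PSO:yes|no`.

outcome vector order: (thr0.R0,thr1.R0)
under SC → 02, 20, 22
under TSO → 00, 02, 20, 22
under PSO → 00, 02, 20, 22
target 02 ∈ {SC,TSO,PSO}

SC:yes TSO:yes PSO:yes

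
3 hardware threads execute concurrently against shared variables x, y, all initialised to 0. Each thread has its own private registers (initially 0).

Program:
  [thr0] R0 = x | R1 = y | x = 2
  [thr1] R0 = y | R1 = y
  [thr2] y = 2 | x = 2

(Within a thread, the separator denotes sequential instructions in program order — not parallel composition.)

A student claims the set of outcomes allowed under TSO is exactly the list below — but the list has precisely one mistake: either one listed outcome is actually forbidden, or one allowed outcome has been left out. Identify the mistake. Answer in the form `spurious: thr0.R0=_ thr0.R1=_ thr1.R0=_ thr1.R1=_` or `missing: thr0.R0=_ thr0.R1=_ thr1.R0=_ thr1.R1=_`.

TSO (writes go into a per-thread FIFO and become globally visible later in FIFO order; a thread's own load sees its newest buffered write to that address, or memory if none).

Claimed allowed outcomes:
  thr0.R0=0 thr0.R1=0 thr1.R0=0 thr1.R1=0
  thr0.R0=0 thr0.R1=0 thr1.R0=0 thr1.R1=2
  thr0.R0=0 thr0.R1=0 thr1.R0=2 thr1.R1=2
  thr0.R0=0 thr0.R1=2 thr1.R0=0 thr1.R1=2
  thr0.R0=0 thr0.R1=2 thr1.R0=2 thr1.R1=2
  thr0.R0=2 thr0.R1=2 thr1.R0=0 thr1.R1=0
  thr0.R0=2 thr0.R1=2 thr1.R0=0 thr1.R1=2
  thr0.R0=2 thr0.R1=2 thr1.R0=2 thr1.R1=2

missing: thr0.R0=0 thr0.R1=2 thr1.R0=0 thr1.R1=0

outcome vector order: (thr0.R0,thr0.R1,thr1.R0,thr1.R1)
TSO: 9 outcomes — {0/0/0/0 0/0/0/2 0/0/2/2 0/2/0/0 0/2/0/2 0/2/2/2 2/2/0/0 2/2/0/2 2/2/2/2}
TSO∖claimed = {0/2/0/0}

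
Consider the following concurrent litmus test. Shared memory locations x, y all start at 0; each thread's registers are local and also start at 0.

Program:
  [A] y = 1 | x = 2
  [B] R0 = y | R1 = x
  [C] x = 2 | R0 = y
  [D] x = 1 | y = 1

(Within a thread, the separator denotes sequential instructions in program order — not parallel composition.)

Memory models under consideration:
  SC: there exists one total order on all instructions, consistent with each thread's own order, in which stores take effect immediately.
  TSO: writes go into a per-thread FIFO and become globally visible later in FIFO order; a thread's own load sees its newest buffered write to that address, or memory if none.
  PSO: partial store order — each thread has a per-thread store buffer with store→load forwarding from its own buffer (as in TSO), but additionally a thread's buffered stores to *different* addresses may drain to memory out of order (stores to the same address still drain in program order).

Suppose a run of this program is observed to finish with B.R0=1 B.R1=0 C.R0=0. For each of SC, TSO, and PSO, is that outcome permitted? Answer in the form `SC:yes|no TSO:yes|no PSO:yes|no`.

outcome vector order: (B.R0,B.R1,C.R0)
SC (11): 0/0/0; 0/0/1; 0/1/0; 0/1/1; 0/2/0; 0/2/1; 1/0/1; 1/1/0; 1/1/1; 1/2/0; 1/2/1
TSO (12): 0/0/0; 0/0/1; 0/1/0; 0/1/1; 0/2/0; 0/2/1; 1/0/0; 1/0/1; 1/1/0; 1/1/1; 1/2/0; 1/2/1
PSO (12): 0/0/0; 0/0/1; 0/1/0; 0/1/1; 0/2/0; 0/2/1; 1/0/0; 1/0/1; 1/1/0; 1/1/1; 1/2/0; 1/2/1
target 1/0/0 ∈ {TSO,PSO}

SC:no TSO:yes PSO:yes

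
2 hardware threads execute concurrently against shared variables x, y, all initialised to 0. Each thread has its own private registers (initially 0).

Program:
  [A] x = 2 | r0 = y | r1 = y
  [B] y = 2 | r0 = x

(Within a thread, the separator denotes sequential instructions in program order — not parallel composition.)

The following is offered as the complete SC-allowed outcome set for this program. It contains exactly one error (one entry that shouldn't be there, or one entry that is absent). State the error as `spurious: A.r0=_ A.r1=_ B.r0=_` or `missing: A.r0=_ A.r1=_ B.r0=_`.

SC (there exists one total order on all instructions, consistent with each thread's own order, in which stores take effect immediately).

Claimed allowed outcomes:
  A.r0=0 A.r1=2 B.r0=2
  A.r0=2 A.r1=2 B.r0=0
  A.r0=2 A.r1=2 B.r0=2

missing: A.r0=0 A.r1=0 B.r0=2

outcome vector order: (A.r0,A.r1,B.r0)
SC (4): <0 0 2> <0 2 2> <2 2 0> <2 2 2>
SC∖claimed = {<0 0 2>}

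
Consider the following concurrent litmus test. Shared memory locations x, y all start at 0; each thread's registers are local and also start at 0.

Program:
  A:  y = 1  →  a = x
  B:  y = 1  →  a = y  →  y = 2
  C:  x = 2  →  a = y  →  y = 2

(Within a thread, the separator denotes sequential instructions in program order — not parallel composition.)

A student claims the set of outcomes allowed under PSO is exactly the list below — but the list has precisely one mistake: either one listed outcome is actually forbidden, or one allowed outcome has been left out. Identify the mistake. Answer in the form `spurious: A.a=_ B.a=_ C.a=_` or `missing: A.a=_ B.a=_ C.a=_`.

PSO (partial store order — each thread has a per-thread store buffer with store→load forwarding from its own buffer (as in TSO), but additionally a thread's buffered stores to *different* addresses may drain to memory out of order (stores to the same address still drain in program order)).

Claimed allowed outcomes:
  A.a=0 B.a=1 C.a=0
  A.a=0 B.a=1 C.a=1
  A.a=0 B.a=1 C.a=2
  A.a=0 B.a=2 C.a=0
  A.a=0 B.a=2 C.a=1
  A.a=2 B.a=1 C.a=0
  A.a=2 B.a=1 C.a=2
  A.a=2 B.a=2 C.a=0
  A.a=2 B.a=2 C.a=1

missing: A.a=2 B.a=1 C.a=1

outcome vector order: (A.a,B.a,C.a)
[PSO] allowed = {0/1/0; 0/1/1; 0/1/2; 0/2/0; 0/2/1; 2/1/0; 2/1/1; 2/1/2; 2/2/0; 2/2/1}
PSO∖claimed = {2/1/1}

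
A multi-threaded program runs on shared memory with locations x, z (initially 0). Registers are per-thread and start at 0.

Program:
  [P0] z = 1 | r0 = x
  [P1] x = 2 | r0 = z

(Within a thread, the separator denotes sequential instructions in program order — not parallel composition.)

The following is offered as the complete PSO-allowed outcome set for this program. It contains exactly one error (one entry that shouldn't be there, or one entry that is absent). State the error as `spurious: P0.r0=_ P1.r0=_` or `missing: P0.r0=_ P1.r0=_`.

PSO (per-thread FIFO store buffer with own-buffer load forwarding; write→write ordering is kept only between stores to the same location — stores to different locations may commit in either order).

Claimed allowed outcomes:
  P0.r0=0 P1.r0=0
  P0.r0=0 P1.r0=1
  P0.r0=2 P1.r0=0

outcome vector order: (P0.r0,P1.r0)
under PSO → 0/0, 0/1, 2/0, 2/1
PSO∖claimed = {2/1}

missing: P0.r0=2 P1.r0=1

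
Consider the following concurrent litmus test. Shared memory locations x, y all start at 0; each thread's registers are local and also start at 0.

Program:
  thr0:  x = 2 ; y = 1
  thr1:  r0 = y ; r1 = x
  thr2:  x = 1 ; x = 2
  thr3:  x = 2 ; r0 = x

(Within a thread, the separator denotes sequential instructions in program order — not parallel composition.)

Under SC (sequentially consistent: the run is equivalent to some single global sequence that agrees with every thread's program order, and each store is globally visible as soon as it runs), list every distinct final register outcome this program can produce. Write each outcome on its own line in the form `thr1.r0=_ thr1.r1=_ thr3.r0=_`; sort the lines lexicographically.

outcome vector order: (thr1.r0,thr1.r1,thr3.r0)
|SC outcomes| = 10

thr1.r0=0 thr1.r1=0 thr3.r0=1
thr1.r0=0 thr1.r1=0 thr3.r0=2
thr1.r0=0 thr1.r1=1 thr3.r0=1
thr1.r0=0 thr1.r1=1 thr3.r0=2
thr1.r0=0 thr1.r1=2 thr3.r0=1
thr1.r0=0 thr1.r1=2 thr3.r0=2
thr1.r0=1 thr1.r1=1 thr3.r0=1
thr1.r0=1 thr1.r1=1 thr3.r0=2
thr1.r0=1 thr1.r1=2 thr3.r0=1
thr1.r0=1 thr1.r1=2 thr3.r0=2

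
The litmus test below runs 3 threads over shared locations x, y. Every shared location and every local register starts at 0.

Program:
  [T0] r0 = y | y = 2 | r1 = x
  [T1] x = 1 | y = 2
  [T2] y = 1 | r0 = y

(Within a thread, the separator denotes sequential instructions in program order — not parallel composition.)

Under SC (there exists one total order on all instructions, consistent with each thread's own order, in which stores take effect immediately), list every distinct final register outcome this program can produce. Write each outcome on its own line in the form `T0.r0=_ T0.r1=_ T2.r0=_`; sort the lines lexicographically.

outcome vector order: (T0.r0,T0.r1,T2.r0)
|SC outcomes| = 10

T0.r0=0 T0.r1=0 T2.r0=1
T0.r0=0 T0.r1=0 T2.r0=2
T0.r0=0 T0.r1=1 T2.r0=1
T0.r0=0 T0.r1=1 T2.r0=2
T0.r0=1 T0.r1=0 T2.r0=1
T0.r0=1 T0.r1=0 T2.r0=2
T0.r0=1 T0.r1=1 T2.r0=1
T0.r0=1 T0.r1=1 T2.r0=2
T0.r0=2 T0.r1=1 T2.r0=1
T0.r0=2 T0.r1=1 T2.r0=2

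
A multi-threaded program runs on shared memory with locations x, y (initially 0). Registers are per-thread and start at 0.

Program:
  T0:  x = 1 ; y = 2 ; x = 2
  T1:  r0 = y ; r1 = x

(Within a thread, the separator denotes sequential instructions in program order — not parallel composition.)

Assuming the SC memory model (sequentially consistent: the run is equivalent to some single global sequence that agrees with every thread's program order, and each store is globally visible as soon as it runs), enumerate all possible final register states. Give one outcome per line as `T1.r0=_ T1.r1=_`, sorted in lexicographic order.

T1.r0=0 T1.r1=0
T1.r0=0 T1.r1=1
T1.r0=0 T1.r1=2
T1.r0=2 T1.r1=1
T1.r0=2 T1.r1=2

outcome vector order: (T1.r0,T1.r1)
|SC outcomes| = 5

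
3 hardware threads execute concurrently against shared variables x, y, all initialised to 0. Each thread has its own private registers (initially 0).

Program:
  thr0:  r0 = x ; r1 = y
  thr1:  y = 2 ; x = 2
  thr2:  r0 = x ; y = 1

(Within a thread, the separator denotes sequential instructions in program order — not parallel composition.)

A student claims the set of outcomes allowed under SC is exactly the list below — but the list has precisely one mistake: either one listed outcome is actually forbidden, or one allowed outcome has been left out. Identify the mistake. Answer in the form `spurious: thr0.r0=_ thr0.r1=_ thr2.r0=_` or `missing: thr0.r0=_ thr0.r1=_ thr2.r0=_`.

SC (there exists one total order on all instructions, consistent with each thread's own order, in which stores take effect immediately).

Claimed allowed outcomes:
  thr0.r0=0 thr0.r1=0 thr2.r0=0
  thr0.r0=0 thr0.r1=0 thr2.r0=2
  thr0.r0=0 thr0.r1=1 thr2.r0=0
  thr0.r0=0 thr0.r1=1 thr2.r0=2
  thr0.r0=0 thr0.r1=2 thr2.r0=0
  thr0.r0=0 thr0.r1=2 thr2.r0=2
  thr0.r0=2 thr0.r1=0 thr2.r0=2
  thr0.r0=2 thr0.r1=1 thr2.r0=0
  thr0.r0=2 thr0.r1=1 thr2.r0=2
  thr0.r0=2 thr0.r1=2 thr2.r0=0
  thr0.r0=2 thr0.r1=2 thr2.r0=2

spurious: thr0.r0=2 thr0.r1=0 thr2.r0=2

outcome vector order: (thr0.r0,thr0.r1,thr2.r0)
[SC] allowed = {<0 0 0>; <0 0 2>; <0 1 0>; <0 1 2>; <0 2 0>; <0 2 2>; <2 1 0>; <2 1 2>; <2 2 0>; <2 2 2>}
claimed∖SC = {<2 0 2>}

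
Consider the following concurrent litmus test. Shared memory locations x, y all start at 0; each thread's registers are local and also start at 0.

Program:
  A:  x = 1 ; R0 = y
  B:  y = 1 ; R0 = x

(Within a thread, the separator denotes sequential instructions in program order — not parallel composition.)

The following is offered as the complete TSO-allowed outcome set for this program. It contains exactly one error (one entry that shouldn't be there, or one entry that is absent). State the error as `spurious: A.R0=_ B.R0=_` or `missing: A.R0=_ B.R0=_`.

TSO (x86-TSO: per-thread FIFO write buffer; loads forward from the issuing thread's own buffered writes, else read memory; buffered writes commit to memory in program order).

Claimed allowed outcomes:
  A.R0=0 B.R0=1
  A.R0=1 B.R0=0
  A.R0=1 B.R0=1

outcome vector order: (A.R0,B.R0)
[TSO] allowed = {0/0, 0/1, 1/0, 1/1}
TSO∖claimed = {0/0}

missing: A.R0=0 B.R0=0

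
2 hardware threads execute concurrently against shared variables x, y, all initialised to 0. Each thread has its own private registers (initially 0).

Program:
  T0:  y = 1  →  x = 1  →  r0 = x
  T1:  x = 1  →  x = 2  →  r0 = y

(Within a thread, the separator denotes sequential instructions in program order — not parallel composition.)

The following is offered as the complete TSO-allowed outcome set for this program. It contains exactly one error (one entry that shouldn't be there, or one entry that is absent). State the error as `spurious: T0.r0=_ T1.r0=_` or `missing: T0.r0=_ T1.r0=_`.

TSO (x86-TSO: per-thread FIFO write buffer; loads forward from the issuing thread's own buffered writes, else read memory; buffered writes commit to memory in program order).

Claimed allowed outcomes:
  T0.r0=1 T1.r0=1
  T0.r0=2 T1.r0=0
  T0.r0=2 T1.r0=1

missing: T0.r0=1 T1.r0=0

outcome vector order: (T0.r0,T1.r0)
[TSO] allowed = {<1 0>; <1 1>; <2 0>; <2 1>}
TSO∖claimed = {<1 0>}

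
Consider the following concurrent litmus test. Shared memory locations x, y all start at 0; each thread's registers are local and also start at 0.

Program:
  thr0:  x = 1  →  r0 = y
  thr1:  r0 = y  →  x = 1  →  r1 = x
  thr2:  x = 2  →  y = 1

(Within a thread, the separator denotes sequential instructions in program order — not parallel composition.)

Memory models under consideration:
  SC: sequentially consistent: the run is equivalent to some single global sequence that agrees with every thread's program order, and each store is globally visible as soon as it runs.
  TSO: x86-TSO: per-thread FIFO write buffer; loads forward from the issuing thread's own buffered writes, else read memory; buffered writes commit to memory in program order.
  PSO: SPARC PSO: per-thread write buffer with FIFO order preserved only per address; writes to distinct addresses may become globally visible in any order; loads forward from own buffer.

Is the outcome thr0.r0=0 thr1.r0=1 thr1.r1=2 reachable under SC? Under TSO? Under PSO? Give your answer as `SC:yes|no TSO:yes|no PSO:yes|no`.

outcome vector order: (thr0.r0,thr1.r0,thr1.r1)
SC (6): 0/0/1 0/0/2 0/1/1 1/0/1 1/0/2 1/1/1
TSO (6): 0/0/1 0/0/2 0/1/1 1/0/1 1/0/2 1/1/1
PSO (8): 0/0/1 0/0/2 0/1/1 0/1/2 1/0/1 1/0/2 1/1/1 1/1/2
target 0/1/2 ∈ {PSO}

SC:no TSO:no PSO:yes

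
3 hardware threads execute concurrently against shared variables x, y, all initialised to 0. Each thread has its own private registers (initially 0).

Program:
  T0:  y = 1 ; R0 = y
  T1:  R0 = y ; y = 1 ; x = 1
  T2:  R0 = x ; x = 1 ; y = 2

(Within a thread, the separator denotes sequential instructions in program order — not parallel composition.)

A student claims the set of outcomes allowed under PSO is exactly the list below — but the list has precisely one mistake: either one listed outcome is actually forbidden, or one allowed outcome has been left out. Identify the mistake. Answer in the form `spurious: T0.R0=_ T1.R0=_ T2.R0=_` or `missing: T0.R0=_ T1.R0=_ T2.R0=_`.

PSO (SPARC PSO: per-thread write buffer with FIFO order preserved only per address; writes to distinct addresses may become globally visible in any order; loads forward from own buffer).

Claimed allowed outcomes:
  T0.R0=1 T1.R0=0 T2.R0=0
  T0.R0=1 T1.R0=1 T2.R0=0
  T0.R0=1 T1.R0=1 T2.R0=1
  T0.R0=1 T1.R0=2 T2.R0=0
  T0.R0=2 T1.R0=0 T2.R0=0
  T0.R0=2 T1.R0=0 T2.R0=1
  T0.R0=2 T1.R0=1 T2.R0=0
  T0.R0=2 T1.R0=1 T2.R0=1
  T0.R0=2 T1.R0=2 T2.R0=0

missing: T0.R0=1 T1.R0=0 T2.R0=1

outcome vector order: (T0.R0,T1.R0,T2.R0)
PSO: 10 outcomes — {<1 0 0>; <1 0 1>; <1 1 0>; <1 1 1>; <1 2 0>; <2 0 0>; <2 0 1>; <2 1 0>; <2 1 1>; <2 2 0>}
PSO∖claimed = {<1 0 1>}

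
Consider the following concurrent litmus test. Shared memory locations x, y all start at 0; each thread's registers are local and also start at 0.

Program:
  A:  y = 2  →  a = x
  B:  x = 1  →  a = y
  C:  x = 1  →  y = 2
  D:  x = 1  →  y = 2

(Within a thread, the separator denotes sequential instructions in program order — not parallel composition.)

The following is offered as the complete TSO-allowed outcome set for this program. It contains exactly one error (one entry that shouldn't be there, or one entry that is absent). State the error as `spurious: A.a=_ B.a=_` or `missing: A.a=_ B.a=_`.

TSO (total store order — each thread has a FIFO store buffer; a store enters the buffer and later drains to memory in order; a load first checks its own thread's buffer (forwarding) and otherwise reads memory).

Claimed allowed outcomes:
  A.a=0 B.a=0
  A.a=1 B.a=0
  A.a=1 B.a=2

outcome vector order: (A.a,B.a)
TSO: 4 outcomes — {00 02 10 12}
TSO∖claimed = {02}

missing: A.a=0 B.a=2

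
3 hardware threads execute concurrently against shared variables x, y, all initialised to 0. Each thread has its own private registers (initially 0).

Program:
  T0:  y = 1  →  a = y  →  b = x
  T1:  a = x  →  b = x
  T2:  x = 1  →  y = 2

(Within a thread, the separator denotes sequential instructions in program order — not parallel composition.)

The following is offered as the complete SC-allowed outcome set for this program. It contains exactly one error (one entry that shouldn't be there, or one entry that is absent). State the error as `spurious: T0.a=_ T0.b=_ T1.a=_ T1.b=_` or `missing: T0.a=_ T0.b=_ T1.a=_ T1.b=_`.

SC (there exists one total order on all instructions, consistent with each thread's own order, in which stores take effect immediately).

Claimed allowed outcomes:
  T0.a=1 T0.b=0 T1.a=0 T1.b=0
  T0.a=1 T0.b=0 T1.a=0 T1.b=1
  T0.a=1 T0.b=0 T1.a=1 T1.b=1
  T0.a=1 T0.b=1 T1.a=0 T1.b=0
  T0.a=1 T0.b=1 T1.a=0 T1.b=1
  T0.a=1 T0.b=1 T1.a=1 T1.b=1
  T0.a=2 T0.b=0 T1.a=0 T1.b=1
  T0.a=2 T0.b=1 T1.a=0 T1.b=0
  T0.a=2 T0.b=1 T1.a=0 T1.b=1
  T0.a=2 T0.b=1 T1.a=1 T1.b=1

outcome vector order: (T0.a,T0.b,T1.a,T1.b)
SC: 9 outcomes — {(1,0,0,0), (1,0,0,1), (1,0,1,1), (1,1,0,0), (1,1,0,1), (1,1,1,1), (2,1,0,0), (2,1,0,1), (2,1,1,1)}
claimed∖SC = {(2,0,0,1)}

spurious: T0.a=2 T0.b=0 T1.a=0 T1.b=1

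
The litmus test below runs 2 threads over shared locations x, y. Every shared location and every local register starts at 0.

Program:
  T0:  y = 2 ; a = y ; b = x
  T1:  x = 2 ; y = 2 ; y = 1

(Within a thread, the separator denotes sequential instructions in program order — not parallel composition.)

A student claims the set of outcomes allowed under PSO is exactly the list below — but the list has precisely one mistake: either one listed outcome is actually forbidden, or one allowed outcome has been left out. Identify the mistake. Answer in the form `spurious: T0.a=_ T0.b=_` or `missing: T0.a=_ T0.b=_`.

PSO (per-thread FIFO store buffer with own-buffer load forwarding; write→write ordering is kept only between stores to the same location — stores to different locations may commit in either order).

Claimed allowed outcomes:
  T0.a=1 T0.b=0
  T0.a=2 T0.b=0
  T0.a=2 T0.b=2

outcome vector order: (T0.a,T0.b)
under PSO → <1 0>, <1 2>, <2 0>, <2 2>
PSO∖claimed = {<1 2>}

missing: T0.a=1 T0.b=2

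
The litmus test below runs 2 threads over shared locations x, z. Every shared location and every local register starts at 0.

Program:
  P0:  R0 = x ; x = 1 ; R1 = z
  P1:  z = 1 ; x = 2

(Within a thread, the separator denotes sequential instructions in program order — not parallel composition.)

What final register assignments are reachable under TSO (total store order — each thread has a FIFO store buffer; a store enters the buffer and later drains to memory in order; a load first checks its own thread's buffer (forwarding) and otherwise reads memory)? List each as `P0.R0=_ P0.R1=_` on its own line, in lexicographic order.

P0.R0=0 P0.R1=0
P0.R0=0 P0.R1=1
P0.R0=2 P0.R1=1

outcome vector order: (P0.R0,P0.R1)
|TSO outcomes| = 3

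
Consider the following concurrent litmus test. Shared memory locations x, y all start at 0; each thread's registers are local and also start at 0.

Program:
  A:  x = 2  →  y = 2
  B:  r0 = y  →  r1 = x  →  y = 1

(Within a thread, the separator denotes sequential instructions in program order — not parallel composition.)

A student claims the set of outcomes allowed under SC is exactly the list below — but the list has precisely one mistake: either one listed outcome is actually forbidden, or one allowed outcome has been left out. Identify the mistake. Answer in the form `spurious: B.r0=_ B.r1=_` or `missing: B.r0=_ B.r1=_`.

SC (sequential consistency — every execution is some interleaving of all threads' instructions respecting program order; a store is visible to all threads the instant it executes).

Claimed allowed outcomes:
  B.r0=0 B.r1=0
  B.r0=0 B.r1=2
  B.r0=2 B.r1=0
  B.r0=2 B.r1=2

spurious: B.r0=2 B.r1=0

outcome vector order: (B.r0,B.r1)
SC (3): (0,0), (0,2), (2,2)
claimed∖SC = {(2,0)}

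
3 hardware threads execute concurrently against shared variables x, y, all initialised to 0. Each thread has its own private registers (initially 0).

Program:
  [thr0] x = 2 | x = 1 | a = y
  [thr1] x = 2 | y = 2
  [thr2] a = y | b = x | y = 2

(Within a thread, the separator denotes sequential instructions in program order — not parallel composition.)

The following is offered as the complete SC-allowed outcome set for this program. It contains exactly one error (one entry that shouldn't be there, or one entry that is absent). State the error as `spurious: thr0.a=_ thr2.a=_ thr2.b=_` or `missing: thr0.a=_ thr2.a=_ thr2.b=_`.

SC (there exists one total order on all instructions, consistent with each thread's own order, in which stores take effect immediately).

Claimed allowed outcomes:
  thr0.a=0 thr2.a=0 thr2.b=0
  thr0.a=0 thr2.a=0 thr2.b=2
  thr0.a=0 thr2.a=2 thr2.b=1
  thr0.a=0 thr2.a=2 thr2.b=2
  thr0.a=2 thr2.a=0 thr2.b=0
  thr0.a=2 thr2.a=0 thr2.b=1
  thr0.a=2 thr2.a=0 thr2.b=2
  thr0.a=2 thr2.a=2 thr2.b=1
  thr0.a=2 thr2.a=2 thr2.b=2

missing: thr0.a=0 thr2.a=0 thr2.b=1

outcome vector order: (thr0.a,thr2.a,thr2.b)
SC: 10 outcomes — {000 001 002 021 022 200 201 202 221 222}
SC∖claimed = {001}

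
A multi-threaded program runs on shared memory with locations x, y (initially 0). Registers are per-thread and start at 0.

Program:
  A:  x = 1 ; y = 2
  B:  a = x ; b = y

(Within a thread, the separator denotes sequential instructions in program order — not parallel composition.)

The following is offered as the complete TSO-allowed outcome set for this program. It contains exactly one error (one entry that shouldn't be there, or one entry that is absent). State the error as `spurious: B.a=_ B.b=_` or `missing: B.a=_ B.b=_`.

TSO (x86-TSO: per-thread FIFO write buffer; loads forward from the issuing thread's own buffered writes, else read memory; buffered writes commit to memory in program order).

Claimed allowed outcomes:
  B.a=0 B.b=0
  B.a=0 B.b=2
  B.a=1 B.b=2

missing: B.a=1 B.b=0

outcome vector order: (B.a,B.b)
under TSO → 0/0, 0/2, 1/0, 1/2
TSO∖claimed = {1/0}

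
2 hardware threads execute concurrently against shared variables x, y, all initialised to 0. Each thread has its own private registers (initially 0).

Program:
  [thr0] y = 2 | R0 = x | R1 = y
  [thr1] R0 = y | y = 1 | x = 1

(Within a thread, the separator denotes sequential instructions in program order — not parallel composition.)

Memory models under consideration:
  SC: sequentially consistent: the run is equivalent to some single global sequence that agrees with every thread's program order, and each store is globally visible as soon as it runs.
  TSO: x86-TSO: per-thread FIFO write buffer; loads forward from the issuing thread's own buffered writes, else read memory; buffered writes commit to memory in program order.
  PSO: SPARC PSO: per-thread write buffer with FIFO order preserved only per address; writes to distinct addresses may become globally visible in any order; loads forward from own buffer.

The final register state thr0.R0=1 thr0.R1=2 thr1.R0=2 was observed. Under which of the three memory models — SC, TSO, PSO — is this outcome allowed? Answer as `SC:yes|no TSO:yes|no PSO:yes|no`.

SC:no TSO:no PSO:yes

outcome vector order: (thr0.R0,thr0.R1,thr1.R0)
SC: 7 outcomes — {<0 1 0> <0 1 2> <0 2 0> <0 2 2> <1 1 0> <1 1 2> <1 2 0>}
TSO: 7 outcomes — {<0 1 0> <0 1 2> <0 2 0> <0 2 2> <1 1 0> <1 1 2> <1 2 0>}
PSO: 8 outcomes — {<0 1 0> <0 1 2> <0 2 0> <0 2 2> <1 1 0> <1 1 2> <1 2 0> <1 2 2>}
target <1 2 2> ∈ {PSO}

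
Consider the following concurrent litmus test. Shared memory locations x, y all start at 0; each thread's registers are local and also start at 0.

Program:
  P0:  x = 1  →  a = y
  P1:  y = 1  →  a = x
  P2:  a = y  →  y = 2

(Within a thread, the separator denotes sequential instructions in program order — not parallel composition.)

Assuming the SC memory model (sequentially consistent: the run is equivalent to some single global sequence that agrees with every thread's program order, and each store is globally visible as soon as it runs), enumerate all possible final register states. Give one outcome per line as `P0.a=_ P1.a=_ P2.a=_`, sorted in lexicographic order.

outcome vector order: (P0.a,P1.a,P2.a)
|SC outcomes| = 10

P0.a=0 P1.a=1 P2.a=0
P0.a=0 P1.a=1 P2.a=1
P0.a=1 P1.a=0 P2.a=0
P0.a=1 P1.a=0 P2.a=1
P0.a=1 P1.a=1 P2.a=0
P0.a=1 P1.a=1 P2.a=1
P0.a=2 P1.a=0 P2.a=0
P0.a=2 P1.a=0 P2.a=1
P0.a=2 P1.a=1 P2.a=0
P0.a=2 P1.a=1 P2.a=1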